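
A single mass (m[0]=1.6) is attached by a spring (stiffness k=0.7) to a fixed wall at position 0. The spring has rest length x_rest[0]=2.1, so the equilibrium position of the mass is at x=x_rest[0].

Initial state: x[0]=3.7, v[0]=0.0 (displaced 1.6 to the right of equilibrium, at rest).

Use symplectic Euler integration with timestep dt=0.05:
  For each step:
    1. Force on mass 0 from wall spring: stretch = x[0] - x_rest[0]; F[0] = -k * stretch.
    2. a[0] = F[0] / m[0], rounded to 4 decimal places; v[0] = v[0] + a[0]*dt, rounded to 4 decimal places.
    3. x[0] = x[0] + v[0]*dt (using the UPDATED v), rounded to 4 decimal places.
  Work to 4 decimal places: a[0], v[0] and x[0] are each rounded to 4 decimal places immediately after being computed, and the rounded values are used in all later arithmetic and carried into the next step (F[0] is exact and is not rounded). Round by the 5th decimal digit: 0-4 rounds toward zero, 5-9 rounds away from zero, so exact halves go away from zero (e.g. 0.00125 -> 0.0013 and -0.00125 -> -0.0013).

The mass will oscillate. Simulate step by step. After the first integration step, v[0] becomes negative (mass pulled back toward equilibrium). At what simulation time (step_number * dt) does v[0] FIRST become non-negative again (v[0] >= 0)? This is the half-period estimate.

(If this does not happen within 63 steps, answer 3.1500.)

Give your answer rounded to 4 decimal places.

Step 0: x=[3.7000] v=[0.0000]
Step 1: x=[3.6983] v=[-0.0350]
Step 2: x=[3.6948] v=[-0.0700]
Step 3: x=[3.6896] v=[-0.1049]
Step 4: x=[3.6826] v=[-0.1397]
Step 5: x=[3.6739] v=[-0.1743]
Step 6: x=[3.6635] v=[-0.2087]
Step 7: x=[3.6514] v=[-0.2429]
Step 8: x=[3.6376] v=[-0.2768]
Step 9: x=[3.6221] v=[-0.3104]
Step 10: x=[3.6049] v=[-0.3437]
Step 11: x=[3.5861] v=[-0.3766]
Step 12: x=[3.5656] v=[-0.4091]
Step 13: x=[3.5435] v=[-0.4412]
Step 14: x=[3.5199] v=[-0.4728]
Step 15: x=[3.4947] v=[-0.5039]
Step 16: x=[3.4680] v=[-0.5344]
Step 17: x=[3.4398] v=[-0.5643]
Step 18: x=[3.4101] v=[-0.5936]
Step 19: x=[3.3790] v=[-0.6223]
Step 20: x=[3.3465] v=[-0.6503]
Step 21: x=[3.3126] v=[-0.6776]
Step 22: x=[3.2774] v=[-0.7041]
Step 23: x=[3.2409] v=[-0.7299]
Step 24: x=[3.2032] v=[-0.7549]
Step 25: x=[3.1643] v=[-0.7790]
Step 26: x=[3.1242] v=[-0.8023]
Step 27: x=[3.0830] v=[-0.8247]
Step 28: x=[3.0407] v=[-0.8462]
Step 29: x=[2.9974] v=[-0.8668]
Step 30: x=[2.9531] v=[-0.8864]
Step 31: x=[2.9078] v=[-0.9051]
Step 32: x=[2.8617] v=[-0.9228]
Step 33: x=[2.8147] v=[-0.9395]
Step 34: x=[2.7669] v=[-0.9551]
Step 35: x=[2.7184] v=[-0.9697]
Step 36: x=[2.6692] v=[-0.9832]
Step 37: x=[2.6194] v=[-0.9957]
Step 38: x=[2.5690] v=[-1.0071]
Step 39: x=[2.5181] v=[-1.0174]
Step 40: x=[2.4668] v=[-1.0265]
Step 41: x=[2.4151] v=[-1.0345]
Step 42: x=[2.3630] v=[-1.0414]
Step 43: x=[2.3106] v=[-1.0472]
Step 44: x=[2.2580] v=[-1.0518]
Step 45: x=[2.2052] v=[-1.0553]
Step 46: x=[2.1523] v=[-1.0576]
Step 47: x=[2.0994] v=[-1.0587]
Step 48: x=[2.0465] v=[-1.0587]
Step 49: x=[1.9936] v=[-1.0575]
Step 50: x=[1.9408] v=[-1.0552]
Step 51: x=[1.8882] v=[-1.0517]
Step 52: x=[1.8358] v=[-1.0471]
Step 53: x=[1.7837] v=[-1.0413]
Step 54: x=[1.7320] v=[-1.0344]
Step 55: x=[1.6807] v=[-1.0264]
Step 56: x=[1.6298] v=[-1.0172]
Step 57: x=[1.5795] v=[-1.0069]
Step 58: x=[1.5297] v=[-0.9955]
Step 59: x=[1.4806] v=[-0.9830]
Step 60: x=[1.4321] v=[-0.9695]
Step 61: x=[1.3844] v=[-0.9549]
Step 62: x=[1.3374] v=[-0.9392]
Step 63: x=[1.2913] v=[-0.9225]
v[0] did not become non-negative within 63 steps; using fallback time=3.1500

Answer: 3.1500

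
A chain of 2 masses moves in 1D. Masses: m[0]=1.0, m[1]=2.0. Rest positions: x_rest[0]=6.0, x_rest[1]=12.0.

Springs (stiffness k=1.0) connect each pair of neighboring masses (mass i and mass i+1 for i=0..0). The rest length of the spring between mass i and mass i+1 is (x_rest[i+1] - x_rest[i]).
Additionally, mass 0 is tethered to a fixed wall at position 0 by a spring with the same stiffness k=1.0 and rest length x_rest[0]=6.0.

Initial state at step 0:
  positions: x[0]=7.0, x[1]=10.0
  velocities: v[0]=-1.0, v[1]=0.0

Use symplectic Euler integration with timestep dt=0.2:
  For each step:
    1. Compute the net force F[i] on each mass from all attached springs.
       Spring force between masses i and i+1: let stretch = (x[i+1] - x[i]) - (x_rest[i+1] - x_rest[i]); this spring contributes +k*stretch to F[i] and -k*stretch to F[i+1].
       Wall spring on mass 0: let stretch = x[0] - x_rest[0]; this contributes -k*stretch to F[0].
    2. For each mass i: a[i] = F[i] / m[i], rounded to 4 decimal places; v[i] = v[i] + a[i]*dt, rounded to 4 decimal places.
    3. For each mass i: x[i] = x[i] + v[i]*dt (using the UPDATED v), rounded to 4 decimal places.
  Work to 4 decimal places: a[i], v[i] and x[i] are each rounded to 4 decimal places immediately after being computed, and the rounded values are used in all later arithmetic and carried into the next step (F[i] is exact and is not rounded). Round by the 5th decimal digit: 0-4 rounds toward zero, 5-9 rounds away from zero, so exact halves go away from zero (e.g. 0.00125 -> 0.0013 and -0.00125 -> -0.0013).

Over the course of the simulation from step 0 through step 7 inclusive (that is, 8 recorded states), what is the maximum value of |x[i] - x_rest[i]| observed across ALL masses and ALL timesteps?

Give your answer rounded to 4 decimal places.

Step 0: x=[7.0000 10.0000] v=[-1.0000 0.0000]
Step 1: x=[6.6400 10.0600] v=[-1.8000 0.3000]
Step 2: x=[6.1512 10.1716] v=[-2.4440 0.5580]
Step 3: x=[5.5772 10.3228] v=[-2.8702 0.7560]
Step 4: x=[4.9699 10.4991] v=[-3.0365 0.8814]
Step 5: x=[4.3850 10.6848] v=[-2.9246 0.9285]
Step 6: x=[3.8767 10.8645] v=[-2.5416 0.8985]
Step 7: x=[3.4928 11.0244] v=[-1.9194 0.7997]
Max displacement = 2.5072

Answer: 2.5072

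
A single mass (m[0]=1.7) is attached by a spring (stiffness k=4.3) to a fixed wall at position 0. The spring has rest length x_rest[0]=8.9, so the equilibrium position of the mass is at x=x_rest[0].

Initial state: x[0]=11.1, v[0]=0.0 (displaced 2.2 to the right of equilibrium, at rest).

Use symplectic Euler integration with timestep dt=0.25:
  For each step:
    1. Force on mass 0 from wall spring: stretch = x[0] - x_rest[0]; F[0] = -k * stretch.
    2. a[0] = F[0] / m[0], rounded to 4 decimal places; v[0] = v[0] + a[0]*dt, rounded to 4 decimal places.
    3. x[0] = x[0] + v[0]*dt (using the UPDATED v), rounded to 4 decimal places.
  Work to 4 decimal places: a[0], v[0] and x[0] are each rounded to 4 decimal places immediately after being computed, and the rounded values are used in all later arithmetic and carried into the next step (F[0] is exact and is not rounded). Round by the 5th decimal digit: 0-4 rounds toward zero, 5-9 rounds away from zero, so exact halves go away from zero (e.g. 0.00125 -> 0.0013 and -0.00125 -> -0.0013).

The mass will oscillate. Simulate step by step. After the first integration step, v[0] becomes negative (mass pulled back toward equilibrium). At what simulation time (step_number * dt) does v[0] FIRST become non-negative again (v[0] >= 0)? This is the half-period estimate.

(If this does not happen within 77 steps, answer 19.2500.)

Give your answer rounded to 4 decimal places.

Answer: 2.0000

Derivation:
Step 0: x=[11.1000] v=[0.0000]
Step 1: x=[10.7522] v=[-1.3912]
Step 2: x=[10.1116] v=[-2.5625]
Step 3: x=[9.2794] v=[-3.3287]
Step 4: x=[8.3873] v=[-3.5686]
Step 5: x=[7.5762] v=[-3.2444]
Step 6: x=[6.9744] v=[-2.4073]
Step 7: x=[6.6770] v=[-1.1897]
Step 8: x=[6.7310] v=[0.2160]
First v>=0 after going negative at step 8, time=2.0000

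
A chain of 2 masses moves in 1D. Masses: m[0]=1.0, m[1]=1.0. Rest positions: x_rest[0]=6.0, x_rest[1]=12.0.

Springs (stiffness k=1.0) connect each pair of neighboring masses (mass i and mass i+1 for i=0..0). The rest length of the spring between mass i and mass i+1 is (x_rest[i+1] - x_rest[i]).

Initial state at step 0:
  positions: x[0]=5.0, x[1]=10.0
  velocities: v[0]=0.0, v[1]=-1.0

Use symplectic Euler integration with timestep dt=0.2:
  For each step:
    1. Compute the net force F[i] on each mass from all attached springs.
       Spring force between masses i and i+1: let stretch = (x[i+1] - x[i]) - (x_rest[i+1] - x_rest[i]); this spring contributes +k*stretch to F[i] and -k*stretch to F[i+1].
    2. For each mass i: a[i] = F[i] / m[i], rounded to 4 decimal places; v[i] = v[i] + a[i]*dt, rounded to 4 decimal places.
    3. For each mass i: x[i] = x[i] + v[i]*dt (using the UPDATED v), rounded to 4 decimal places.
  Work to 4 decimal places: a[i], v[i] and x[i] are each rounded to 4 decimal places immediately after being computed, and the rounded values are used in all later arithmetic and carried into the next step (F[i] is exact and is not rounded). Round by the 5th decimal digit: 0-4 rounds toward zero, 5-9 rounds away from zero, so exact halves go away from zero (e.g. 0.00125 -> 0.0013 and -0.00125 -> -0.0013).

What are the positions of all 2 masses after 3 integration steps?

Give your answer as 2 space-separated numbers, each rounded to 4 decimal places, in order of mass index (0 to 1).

Answer: 4.7444 9.6556

Derivation:
Step 0: x=[5.0000 10.0000] v=[0.0000 -1.0000]
Step 1: x=[4.9600 9.8400] v=[-0.2000 -0.8000]
Step 2: x=[4.8752 9.7248] v=[-0.4240 -0.5760]
Step 3: x=[4.7444 9.6556] v=[-0.6541 -0.3459]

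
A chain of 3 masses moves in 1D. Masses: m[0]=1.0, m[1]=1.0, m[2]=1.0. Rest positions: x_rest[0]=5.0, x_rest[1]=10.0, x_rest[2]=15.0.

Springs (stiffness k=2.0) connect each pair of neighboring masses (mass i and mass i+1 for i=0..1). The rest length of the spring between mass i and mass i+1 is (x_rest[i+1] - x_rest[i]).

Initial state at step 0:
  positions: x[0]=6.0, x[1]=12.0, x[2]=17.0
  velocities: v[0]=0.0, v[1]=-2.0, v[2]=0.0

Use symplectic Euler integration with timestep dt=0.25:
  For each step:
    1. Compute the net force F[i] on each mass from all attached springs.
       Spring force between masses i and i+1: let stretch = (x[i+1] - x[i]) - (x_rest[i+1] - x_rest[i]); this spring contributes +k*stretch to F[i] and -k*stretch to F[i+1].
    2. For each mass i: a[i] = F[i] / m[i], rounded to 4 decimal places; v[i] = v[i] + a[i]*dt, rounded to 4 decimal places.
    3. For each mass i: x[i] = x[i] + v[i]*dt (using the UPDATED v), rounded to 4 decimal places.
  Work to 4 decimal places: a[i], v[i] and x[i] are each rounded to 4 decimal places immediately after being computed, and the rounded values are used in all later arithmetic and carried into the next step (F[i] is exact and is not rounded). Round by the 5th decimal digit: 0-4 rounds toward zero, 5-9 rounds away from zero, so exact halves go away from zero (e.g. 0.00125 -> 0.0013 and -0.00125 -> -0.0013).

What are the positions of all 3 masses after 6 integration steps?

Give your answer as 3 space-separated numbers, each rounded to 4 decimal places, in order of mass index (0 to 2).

Step 0: x=[6.0000 12.0000 17.0000] v=[0.0000 -2.0000 0.0000]
Step 1: x=[6.1250 11.3750 17.0000] v=[0.5000 -2.5000 0.0000]
Step 2: x=[6.2813 10.7969 16.9219] v=[0.6250 -2.3125 -0.3125]
Step 3: x=[6.3770 10.4200 16.7032] v=[0.3828 -1.5078 -0.8750]
Step 4: x=[6.3531 10.3231 16.3241] v=[-0.0957 -0.3877 -1.5166]
Step 5: x=[6.2004 10.4801 15.8198] v=[-0.6107 0.6278 -2.0171]
Step 6: x=[5.9577 10.7696 15.2731] v=[-0.9709 1.1578 -2.1870]

Answer: 5.9577 10.7696 15.2731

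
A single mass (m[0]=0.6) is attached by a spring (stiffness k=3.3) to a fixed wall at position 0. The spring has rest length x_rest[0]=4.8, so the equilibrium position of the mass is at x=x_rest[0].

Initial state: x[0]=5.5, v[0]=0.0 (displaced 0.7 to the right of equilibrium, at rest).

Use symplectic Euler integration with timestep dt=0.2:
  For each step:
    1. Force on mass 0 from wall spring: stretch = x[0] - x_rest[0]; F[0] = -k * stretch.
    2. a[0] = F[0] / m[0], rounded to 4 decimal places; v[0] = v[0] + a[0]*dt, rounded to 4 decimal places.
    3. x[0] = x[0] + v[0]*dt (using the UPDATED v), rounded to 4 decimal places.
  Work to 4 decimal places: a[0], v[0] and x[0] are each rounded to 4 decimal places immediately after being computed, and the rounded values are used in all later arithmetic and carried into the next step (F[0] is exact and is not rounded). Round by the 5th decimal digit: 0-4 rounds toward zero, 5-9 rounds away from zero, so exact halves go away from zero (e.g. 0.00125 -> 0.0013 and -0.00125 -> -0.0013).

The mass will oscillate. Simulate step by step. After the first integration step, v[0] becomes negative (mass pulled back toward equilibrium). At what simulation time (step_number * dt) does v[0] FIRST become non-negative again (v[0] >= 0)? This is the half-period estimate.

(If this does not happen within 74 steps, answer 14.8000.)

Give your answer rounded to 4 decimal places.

Step 0: x=[5.5000] v=[0.0000]
Step 1: x=[5.3460] v=[-0.7700]
Step 2: x=[5.0719] v=[-1.3706]
Step 3: x=[4.7380] v=[-1.6697]
Step 4: x=[4.4177] v=[-1.6015]
Step 5: x=[4.1815] v=[-1.1810]
Step 6: x=[4.0814] v=[-0.5006]
Step 7: x=[4.1394] v=[0.2899]
First v>=0 after going negative at step 7, time=1.4000

Answer: 1.4000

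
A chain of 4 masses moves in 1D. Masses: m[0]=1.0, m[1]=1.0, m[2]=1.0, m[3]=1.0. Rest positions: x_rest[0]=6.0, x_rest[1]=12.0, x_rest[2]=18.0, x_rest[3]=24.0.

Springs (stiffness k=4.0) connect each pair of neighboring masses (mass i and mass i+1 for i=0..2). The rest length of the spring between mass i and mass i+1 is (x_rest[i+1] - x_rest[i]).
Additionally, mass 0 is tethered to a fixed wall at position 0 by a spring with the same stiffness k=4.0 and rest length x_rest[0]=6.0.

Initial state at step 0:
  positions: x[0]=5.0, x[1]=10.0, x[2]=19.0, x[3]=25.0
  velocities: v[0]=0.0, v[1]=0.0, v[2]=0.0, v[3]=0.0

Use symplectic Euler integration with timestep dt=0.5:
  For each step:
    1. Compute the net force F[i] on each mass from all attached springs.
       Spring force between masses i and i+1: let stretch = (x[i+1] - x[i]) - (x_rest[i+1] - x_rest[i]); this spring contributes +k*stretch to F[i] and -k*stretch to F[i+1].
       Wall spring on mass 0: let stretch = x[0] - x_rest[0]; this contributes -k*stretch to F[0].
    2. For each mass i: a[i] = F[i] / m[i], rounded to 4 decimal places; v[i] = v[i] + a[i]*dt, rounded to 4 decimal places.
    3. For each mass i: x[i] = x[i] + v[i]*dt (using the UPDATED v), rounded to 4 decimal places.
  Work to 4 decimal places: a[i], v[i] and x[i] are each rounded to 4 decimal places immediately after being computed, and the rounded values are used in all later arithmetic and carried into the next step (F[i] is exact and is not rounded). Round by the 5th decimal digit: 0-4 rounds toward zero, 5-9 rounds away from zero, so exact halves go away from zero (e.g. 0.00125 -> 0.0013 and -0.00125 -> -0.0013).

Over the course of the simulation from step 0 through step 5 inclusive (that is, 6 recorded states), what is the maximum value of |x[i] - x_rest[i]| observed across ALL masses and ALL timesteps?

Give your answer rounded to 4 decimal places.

Answer: 3.0000

Derivation:
Step 0: x=[5.0000 10.0000 19.0000 25.0000] v=[0.0000 0.0000 0.0000 0.0000]
Step 1: x=[5.0000 14.0000 16.0000 25.0000] v=[0.0000 8.0000 -6.0000 0.0000]
Step 2: x=[9.0000 11.0000 20.0000 22.0000] v=[8.0000 -6.0000 8.0000 -6.0000]
Step 3: x=[6.0000 15.0000 17.0000 23.0000] v=[-6.0000 8.0000 -6.0000 2.0000]
Step 4: x=[6.0000 12.0000 18.0000 24.0000] v=[0.0000 -6.0000 2.0000 2.0000]
Step 5: x=[6.0000 9.0000 19.0000 25.0000] v=[0.0000 -6.0000 2.0000 2.0000]
Max displacement = 3.0000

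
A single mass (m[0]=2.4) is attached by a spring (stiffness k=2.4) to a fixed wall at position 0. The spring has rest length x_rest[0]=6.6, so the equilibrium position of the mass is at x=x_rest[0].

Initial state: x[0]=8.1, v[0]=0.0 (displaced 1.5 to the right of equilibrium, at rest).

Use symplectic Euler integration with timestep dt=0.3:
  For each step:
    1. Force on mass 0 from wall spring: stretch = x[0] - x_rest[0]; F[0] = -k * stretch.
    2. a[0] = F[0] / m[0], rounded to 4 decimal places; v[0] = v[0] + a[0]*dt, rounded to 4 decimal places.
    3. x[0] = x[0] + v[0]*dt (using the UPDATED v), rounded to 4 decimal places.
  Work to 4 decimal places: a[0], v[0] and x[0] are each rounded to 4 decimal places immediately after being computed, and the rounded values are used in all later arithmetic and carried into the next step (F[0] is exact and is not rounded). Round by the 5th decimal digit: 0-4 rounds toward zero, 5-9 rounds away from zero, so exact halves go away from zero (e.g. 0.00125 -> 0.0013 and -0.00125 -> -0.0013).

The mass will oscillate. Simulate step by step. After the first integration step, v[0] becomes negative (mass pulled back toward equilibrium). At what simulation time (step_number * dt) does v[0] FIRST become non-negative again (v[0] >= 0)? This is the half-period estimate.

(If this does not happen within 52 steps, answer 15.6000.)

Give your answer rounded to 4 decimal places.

Step 0: x=[8.1000] v=[0.0000]
Step 1: x=[7.9650] v=[-0.4500]
Step 2: x=[7.7072] v=[-0.8595]
Step 3: x=[7.3497] v=[-1.1917]
Step 4: x=[6.9247] v=[-1.4166]
Step 5: x=[6.4705] v=[-1.5140]
Step 6: x=[6.0279] v=[-1.4752]
Step 7: x=[5.6368] v=[-1.3036]
Step 8: x=[5.3324] v=[-1.0146]
Step 9: x=[5.1421] v=[-0.6343]
Step 10: x=[5.0830] v=[-0.1969]
Step 11: x=[5.1605] v=[0.2582]
First v>=0 after going negative at step 11, time=3.3000

Answer: 3.3000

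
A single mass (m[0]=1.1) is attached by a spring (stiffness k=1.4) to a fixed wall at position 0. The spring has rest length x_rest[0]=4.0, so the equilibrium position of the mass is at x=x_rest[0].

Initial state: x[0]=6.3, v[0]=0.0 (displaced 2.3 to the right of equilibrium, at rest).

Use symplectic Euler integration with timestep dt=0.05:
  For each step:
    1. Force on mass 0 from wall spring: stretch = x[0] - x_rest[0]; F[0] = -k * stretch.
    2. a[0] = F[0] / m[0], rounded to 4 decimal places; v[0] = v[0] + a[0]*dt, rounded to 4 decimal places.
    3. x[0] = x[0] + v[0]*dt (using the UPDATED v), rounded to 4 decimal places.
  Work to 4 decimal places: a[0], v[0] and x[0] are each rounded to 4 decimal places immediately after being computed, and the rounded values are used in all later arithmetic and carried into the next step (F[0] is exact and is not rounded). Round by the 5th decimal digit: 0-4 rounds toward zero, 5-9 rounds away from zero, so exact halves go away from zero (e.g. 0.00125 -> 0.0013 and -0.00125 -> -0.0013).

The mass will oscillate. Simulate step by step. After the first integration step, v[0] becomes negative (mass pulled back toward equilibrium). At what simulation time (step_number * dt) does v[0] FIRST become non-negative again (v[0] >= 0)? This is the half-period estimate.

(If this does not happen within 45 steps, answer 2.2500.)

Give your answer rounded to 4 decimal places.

Step 0: x=[6.3000] v=[0.0000]
Step 1: x=[6.2927] v=[-0.1464]
Step 2: x=[6.2781] v=[-0.2923]
Step 3: x=[6.2562] v=[-0.4373]
Step 4: x=[6.2272] v=[-0.5809]
Step 5: x=[6.1911] v=[-0.7226]
Step 6: x=[6.1480] v=[-0.8620]
Step 7: x=[6.0981] v=[-0.9987]
Step 8: x=[6.0415] v=[-1.1322]
Step 9: x=[5.9784] v=[-1.2621]
Step 10: x=[5.9090] v=[-1.3880]
Step 11: x=[5.8335] v=[-1.5095]
Step 12: x=[5.7522] v=[-1.6262]
Step 13: x=[5.6653] v=[-1.7377]
Step 14: x=[5.5731] v=[-1.8437]
Step 15: x=[5.4759] v=[-1.9438]
Step 16: x=[5.3740] v=[-2.0377]
Step 17: x=[5.2677] v=[-2.1251]
Step 18: x=[5.1574] v=[-2.2058]
Step 19: x=[5.0434] v=[-2.2795]
Step 20: x=[4.9261] v=[-2.3459]
Step 21: x=[4.8059] v=[-2.4048]
Step 22: x=[4.6831] v=[-2.4561]
Step 23: x=[4.5581] v=[-2.4996]
Step 24: x=[4.4313] v=[-2.5351]
Step 25: x=[4.3032] v=[-2.5625]
Step 26: x=[4.1741] v=[-2.5818]
Step 27: x=[4.0445] v=[-2.5929]
Step 28: x=[3.9147] v=[-2.5957]
Step 29: x=[3.7852] v=[-2.5903]
Step 30: x=[3.6564] v=[-2.5766]
Step 31: x=[3.5287] v=[-2.5547]
Step 32: x=[3.4025] v=[-2.5247]
Step 33: x=[3.2782] v=[-2.4867]
Step 34: x=[3.1562] v=[-2.4408]
Step 35: x=[3.0368] v=[-2.3871]
Step 36: x=[2.9205] v=[-2.3258]
Step 37: x=[2.8076] v=[-2.2571]
Step 38: x=[2.6985] v=[-2.1812]
Step 39: x=[2.5936] v=[-2.0984]
Step 40: x=[2.4932] v=[-2.0089]
Step 41: x=[2.3976] v=[-1.9130]
Step 42: x=[2.3071] v=[-1.8110]
Step 43: x=[2.2219] v=[-1.7033]
Step 44: x=[2.1424] v=[-1.5902]
Step 45: x=[2.0688] v=[-1.4720]
v[0] did not become non-negative within 45 steps; using fallback time=2.2500

Answer: 2.2500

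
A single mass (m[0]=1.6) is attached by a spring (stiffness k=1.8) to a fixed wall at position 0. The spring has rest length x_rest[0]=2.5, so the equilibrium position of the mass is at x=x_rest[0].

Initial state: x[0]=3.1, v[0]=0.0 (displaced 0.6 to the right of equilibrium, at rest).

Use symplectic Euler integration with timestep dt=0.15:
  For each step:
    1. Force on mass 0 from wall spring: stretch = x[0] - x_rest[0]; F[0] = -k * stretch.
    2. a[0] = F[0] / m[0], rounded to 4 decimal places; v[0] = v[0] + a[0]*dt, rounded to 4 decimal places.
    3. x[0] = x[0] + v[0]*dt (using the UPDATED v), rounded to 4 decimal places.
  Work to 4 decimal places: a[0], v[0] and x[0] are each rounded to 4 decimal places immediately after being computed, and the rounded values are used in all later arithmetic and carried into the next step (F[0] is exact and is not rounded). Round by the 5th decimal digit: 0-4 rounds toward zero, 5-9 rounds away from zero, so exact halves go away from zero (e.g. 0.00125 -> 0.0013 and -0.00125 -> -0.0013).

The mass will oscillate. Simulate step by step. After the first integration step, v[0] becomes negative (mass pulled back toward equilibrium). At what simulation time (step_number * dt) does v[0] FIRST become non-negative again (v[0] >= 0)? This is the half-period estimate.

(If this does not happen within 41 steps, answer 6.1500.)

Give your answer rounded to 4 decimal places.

Step 0: x=[3.1000] v=[0.0000]
Step 1: x=[3.0848] v=[-0.1013]
Step 2: x=[3.0548] v=[-0.2000]
Step 3: x=[3.0108] v=[-0.2936]
Step 4: x=[2.9538] v=[-0.3798]
Step 5: x=[2.8853] v=[-0.4564]
Step 6: x=[2.8071] v=[-0.5214]
Step 7: x=[2.7211] v=[-0.5732]
Step 8: x=[2.6295] v=[-0.6105]
Step 9: x=[2.5346] v=[-0.6324]
Step 10: x=[2.4389] v=[-0.6382]
Step 11: x=[2.3447] v=[-0.6279]
Step 12: x=[2.2544] v=[-0.6017]
Step 13: x=[2.1704] v=[-0.5603]
Step 14: x=[2.0947] v=[-0.5047]
Step 15: x=[2.0293] v=[-0.4363]
Step 16: x=[1.9758] v=[-0.3569]
Step 17: x=[1.9355] v=[-0.2684]
Step 18: x=[1.9095] v=[-0.1731]
Step 19: x=[1.8985] v=[-0.0735]
Step 20: x=[1.9027] v=[0.0280]
First v>=0 after going negative at step 20, time=3.0000

Answer: 3.0000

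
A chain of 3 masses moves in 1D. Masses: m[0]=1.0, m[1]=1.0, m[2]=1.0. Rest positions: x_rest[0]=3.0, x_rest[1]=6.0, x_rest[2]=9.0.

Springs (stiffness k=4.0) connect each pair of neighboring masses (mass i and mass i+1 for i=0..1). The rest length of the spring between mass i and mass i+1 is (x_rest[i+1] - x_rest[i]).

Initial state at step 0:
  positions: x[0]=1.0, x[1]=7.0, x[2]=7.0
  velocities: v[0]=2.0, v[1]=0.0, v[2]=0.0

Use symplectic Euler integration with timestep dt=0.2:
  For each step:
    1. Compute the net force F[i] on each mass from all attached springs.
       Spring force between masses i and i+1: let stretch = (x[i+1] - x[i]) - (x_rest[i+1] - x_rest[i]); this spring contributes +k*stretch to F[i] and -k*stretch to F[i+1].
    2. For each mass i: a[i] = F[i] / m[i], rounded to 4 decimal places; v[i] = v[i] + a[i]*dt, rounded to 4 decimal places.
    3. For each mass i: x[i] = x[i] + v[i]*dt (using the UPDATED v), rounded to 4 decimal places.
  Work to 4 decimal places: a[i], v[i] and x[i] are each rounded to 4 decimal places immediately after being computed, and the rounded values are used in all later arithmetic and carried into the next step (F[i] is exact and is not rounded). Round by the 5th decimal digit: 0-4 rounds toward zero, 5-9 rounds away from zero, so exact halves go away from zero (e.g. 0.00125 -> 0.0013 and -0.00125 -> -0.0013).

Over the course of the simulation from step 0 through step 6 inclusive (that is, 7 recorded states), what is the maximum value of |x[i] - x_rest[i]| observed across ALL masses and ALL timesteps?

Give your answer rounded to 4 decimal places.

Answer: 2.6597

Derivation:
Step 0: x=[1.0000 7.0000 7.0000] v=[2.0000 0.0000 0.0000]
Step 1: x=[1.8800 6.0400 7.4800] v=[4.4000 -4.8000 2.4000]
Step 2: x=[2.9456 4.6448 8.2096] v=[5.3280 -6.9760 3.6480]
Step 3: x=[3.8031 3.5481 8.8488] v=[4.2874 -5.4835 3.1962]
Step 4: x=[4.1398 3.3403 9.1199] v=[1.6834 -1.0389 1.3556]
Step 5: x=[3.8686 4.1852 8.9463] v=[-1.3562 4.2244 -0.8681]
Step 6: x=[3.1680 5.7412 8.4909] v=[-3.5029 7.7800 -2.2770]
Max displacement = 2.6597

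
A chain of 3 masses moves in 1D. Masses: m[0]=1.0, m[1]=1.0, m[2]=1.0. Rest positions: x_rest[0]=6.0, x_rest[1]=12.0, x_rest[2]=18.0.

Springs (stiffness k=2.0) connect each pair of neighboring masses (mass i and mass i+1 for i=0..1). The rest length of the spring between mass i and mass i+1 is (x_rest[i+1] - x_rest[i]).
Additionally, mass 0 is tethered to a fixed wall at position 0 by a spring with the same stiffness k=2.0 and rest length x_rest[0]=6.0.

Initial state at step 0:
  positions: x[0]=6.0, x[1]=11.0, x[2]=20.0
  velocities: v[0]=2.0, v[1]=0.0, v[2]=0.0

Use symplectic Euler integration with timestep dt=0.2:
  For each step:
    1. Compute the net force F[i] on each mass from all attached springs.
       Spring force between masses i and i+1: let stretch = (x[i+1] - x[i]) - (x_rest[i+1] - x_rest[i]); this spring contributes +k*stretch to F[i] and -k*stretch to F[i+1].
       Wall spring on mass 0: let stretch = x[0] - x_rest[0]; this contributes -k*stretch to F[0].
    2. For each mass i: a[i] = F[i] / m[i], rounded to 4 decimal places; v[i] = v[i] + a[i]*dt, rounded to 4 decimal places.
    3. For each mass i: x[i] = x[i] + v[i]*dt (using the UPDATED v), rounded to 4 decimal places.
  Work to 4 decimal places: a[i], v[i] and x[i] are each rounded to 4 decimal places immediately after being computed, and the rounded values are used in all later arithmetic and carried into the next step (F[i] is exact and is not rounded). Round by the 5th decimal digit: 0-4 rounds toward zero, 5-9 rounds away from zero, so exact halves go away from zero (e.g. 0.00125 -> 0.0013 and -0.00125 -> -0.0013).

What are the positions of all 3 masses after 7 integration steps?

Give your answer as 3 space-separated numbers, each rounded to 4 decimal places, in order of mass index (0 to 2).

Step 0: x=[6.0000 11.0000 20.0000] v=[2.0000 0.0000 0.0000]
Step 1: x=[6.3200 11.3200 19.7600] v=[1.6000 1.6000 -1.2000]
Step 2: x=[6.5344 11.9152 19.3248] v=[1.0720 2.9760 -2.1760]
Step 3: x=[6.6565 12.6727 18.7768] v=[0.6106 3.7875 -2.7398]
Step 4: x=[6.7274 13.4372 18.2205] v=[0.3545 3.8227 -2.7814]
Step 5: x=[6.7969 14.0476 17.7616] v=[0.3475 3.0521 -2.2947]
Step 6: x=[6.9027 14.3751 17.4855] v=[0.5290 1.6374 -1.3803]
Step 7: x=[7.0541 14.3536 17.4406] v=[0.7569 -0.1074 -0.2245]

Answer: 7.0541 14.3536 17.4406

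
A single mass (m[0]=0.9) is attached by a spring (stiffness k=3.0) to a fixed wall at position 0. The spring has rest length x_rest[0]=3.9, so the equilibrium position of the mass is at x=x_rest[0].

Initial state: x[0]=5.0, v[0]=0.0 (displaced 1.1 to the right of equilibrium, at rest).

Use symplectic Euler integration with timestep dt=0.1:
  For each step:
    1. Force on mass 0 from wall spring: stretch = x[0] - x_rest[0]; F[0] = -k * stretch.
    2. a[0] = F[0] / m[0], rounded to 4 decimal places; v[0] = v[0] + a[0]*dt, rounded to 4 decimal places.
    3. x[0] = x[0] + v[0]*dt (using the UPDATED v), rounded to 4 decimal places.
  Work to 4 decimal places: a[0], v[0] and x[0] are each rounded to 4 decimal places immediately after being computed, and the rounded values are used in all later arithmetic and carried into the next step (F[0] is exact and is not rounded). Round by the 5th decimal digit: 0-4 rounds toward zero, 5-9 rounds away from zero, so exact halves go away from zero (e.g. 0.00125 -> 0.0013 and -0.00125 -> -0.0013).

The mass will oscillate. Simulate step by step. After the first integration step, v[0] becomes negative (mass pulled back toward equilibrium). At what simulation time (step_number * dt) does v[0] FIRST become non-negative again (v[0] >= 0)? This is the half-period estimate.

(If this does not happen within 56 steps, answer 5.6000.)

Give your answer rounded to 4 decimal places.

Answer: 1.8000

Derivation:
Step 0: x=[5.0000] v=[0.0000]
Step 1: x=[4.9633] v=[-0.3667]
Step 2: x=[4.8912] v=[-0.7211]
Step 3: x=[4.7861] v=[-1.0515]
Step 4: x=[4.6514] v=[-1.3469]
Step 5: x=[4.4917] v=[-1.5974]
Step 6: x=[4.3122] v=[-1.7946]
Step 7: x=[4.1190] v=[-1.9320]
Step 8: x=[3.9185] v=[-2.0050]
Step 9: x=[3.7174] v=[-2.0112]
Step 10: x=[3.5224] v=[-1.9503]
Step 11: x=[3.3400] v=[-1.8244]
Step 12: x=[3.1762] v=[-1.6377]
Step 13: x=[3.0366] v=[-1.3964]
Step 14: x=[2.9257] v=[-1.1086]
Step 15: x=[2.8473] v=[-0.7838]
Step 16: x=[2.8040] v=[-0.4329]
Step 17: x=[2.7972] v=[-0.0676]
Step 18: x=[2.8272] v=[0.3000]
First v>=0 after going negative at step 18, time=1.8000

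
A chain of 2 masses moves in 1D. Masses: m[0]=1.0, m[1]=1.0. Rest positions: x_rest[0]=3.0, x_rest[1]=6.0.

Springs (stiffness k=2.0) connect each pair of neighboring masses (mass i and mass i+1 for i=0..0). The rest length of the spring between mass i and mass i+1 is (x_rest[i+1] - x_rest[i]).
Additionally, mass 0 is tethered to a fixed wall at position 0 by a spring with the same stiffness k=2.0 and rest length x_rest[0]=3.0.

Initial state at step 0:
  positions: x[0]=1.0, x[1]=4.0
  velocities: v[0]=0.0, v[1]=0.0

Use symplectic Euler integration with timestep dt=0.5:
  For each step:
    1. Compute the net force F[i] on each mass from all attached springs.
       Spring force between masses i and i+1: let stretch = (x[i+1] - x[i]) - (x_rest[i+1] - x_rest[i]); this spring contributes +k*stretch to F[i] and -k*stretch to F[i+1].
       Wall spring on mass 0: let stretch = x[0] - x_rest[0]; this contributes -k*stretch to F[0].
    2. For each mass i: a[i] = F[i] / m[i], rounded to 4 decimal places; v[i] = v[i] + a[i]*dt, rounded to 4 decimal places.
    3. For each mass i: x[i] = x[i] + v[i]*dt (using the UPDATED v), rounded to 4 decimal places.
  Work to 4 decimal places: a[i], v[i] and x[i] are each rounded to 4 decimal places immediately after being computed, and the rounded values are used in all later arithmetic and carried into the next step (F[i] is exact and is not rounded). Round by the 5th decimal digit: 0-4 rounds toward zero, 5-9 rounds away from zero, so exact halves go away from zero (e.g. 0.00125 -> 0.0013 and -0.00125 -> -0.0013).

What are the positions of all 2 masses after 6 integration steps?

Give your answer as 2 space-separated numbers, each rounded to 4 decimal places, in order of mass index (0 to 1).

Step 0: x=[1.0000 4.0000] v=[0.0000 0.0000]
Step 1: x=[2.0000 4.0000] v=[2.0000 0.0000]
Step 2: x=[3.0000 4.5000] v=[2.0000 1.0000]
Step 3: x=[3.2500 5.7500] v=[0.5000 2.5000]
Step 4: x=[3.1250 7.2500] v=[-0.2500 3.0000]
Step 5: x=[3.5000 8.1875] v=[0.7500 1.8750]
Step 6: x=[4.4688 8.2813] v=[1.9375 0.1875]

Answer: 4.4688 8.2813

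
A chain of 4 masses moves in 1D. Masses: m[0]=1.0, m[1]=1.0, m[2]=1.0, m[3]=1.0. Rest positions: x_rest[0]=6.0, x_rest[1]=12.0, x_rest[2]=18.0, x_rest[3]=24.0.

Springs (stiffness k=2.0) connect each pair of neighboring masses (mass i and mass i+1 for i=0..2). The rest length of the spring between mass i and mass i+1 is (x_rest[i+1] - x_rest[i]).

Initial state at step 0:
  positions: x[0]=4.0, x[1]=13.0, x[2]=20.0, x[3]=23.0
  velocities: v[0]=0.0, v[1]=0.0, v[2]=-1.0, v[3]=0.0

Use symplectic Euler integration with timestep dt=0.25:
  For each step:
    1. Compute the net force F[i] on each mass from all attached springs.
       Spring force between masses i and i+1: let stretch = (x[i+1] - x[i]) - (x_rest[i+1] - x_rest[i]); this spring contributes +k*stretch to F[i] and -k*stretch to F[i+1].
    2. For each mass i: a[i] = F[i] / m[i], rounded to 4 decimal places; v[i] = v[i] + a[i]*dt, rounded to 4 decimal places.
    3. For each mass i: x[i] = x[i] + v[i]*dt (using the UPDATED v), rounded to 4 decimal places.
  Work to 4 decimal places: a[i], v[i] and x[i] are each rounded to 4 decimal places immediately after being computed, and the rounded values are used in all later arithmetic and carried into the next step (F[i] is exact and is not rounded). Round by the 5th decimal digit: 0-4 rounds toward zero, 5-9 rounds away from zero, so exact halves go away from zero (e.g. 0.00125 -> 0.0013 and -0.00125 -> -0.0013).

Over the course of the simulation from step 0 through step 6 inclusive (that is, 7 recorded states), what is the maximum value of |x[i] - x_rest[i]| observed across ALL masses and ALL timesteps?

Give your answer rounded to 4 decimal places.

Answer: 2.0805

Derivation:
Step 0: x=[4.0000 13.0000 20.0000 23.0000] v=[0.0000 0.0000 -1.0000 0.0000]
Step 1: x=[4.3750 12.7500 19.2500 23.3750] v=[1.5000 -1.0000 -3.0000 1.5000]
Step 2: x=[5.0469 12.2656 18.2031 23.9844] v=[2.6875 -1.9375 -4.1875 2.4375]
Step 3: x=[5.8711 11.6211 17.1367 24.6211] v=[3.2969 -2.5781 -4.2656 2.5469]
Step 4: x=[6.6641 10.9473 16.3164 25.0723] v=[3.1719 -2.6953 -3.2812 1.8047]
Step 5: x=[7.2425 10.4092 15.9195 25.1790] v=[2.3135 -2.1524 -1.5878 0.4268]
Step 6: x=[7.4667 10.1641 15.9912 24.8783] v=[0.8969 -0.9806 0.2868 -1.2030]
Max displacement = 2.0805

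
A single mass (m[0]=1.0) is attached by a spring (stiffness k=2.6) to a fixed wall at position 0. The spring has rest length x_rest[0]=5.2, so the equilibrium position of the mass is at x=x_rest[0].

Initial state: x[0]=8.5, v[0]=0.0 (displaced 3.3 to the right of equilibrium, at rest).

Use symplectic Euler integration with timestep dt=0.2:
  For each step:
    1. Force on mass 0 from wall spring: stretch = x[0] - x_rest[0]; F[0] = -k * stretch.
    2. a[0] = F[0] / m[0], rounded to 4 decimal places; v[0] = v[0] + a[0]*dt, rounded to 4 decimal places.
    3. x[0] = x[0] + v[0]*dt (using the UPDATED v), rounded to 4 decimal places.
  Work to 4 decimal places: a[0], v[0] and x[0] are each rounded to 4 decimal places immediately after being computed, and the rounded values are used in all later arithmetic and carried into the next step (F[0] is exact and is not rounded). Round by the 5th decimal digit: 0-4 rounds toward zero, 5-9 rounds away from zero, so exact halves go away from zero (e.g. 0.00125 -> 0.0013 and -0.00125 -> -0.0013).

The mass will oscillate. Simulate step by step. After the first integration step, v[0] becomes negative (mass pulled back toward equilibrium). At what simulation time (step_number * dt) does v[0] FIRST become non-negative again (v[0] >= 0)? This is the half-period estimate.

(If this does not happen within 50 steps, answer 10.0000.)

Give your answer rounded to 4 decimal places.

Step 0: x=[8.5000] v=[0.0000]
Step 1: x=[8.1568] v=[-1.7160]
Step 2: x=[7.5061] v=[-3.2535]
Step 3: x=[6.6156] v=[-4.4527]
Step 4: x=[5.5778] v=[-5.1888]
Step 5: x=[4.5007] v=[-5.3853]
Step 6: x=[3.4964] v=[-5.0217]
Step 7: x=[2.6692] v=[-4.1358]
Step 8: x=[2.1052] v=[-2.8198]
Step 9: x=[1.8631] v=[-1.2105]
Step 10: x=[1.9680] v=[0.5247]
First v>=0 after going negative at step 10, time=2.0000

Answer: 2.0000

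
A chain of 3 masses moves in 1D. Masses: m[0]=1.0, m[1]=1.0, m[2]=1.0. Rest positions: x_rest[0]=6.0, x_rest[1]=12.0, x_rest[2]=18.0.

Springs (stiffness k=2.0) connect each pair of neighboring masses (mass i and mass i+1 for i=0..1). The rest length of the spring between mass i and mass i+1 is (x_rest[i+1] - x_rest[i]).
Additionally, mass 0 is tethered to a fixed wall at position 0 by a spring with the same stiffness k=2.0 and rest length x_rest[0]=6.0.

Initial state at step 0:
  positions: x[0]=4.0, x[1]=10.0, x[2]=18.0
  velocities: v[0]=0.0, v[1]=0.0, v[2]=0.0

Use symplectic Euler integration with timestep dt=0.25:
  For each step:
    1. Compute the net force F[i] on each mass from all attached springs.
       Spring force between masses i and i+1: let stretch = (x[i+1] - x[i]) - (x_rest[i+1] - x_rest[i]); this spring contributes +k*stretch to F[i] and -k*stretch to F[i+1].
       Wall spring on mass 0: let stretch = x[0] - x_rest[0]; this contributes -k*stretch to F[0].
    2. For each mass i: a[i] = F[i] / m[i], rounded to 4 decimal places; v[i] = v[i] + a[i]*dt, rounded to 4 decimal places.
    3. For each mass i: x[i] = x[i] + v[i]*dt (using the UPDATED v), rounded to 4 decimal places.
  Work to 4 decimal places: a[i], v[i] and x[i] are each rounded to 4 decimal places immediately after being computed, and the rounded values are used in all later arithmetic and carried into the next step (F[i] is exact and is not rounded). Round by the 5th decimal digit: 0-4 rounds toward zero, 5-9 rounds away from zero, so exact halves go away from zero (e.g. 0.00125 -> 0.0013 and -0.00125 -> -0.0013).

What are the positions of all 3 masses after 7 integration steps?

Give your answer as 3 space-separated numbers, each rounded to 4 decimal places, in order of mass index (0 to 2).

Step 0: x=[4.0000 10.0000 18.0000] v=[0.0000 0.0000 0.0000]
Step 1: x=[4.2500 10.2500 17.7500] v=[1.0000 1.0000 -1.0000]
Step 2: x=[4.7188 10.6875 17.3125] v=[1.8750 1.7500 -1.7500]
Step 3: x=[5.3438 11.2071 16.7969] v=[2.5000 2.0782 -2.0625]
Step 4: x=[6.0338 11.6925 16.3326] v=[2.7598 1.9415 -1.8574]
Step 5: x=[6.6769 12.0506 16.0382] v=[2.5723 1.4322 -1.1775]
Step 6: x=[7.1571 12.2354 15.9954] v=[1.9207 0.7392 -0.1713]
Step 7: x=[7.3774 12.2554 16.2326] v=[0.8813 0.0801 0.9487]

Answer: 7.3774 12.2554 16.2326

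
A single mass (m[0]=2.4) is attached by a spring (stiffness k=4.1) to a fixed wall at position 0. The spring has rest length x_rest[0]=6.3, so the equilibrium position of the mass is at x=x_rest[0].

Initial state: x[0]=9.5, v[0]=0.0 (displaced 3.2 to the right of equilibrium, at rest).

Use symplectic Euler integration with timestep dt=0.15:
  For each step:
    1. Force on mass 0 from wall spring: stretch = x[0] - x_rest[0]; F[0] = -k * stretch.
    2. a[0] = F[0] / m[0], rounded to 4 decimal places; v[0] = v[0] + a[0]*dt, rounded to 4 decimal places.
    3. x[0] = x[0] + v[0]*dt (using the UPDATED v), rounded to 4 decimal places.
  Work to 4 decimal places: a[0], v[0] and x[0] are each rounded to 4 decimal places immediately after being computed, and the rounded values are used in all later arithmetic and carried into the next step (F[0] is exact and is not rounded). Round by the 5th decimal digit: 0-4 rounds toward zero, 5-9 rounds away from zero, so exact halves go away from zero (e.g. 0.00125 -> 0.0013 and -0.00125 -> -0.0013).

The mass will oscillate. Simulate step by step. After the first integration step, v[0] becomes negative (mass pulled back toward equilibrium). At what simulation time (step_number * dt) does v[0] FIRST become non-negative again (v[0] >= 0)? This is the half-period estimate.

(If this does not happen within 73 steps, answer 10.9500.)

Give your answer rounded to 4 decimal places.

Step 0: x=[9.5000] v=[0.0000]
Step 1: x=[9.3770] v=[-0.8200]
Step 2: x=[9.1357] v=[-1.6085]
Step 3: x=[8.7854] v=[-2.3351]
Step 4: x=[8.3396] v=[-2.9720]
Step 5: x=[7.8154] v=[-3.4946]
Step 6: x=[7.2330] v=[-3.8829]
Step 7: x=[6.6147] v=[-4.1220]
Step 8: x=[5.9843] v=[-4.2026]
Step 9: x=[5.3660] v=[-4.1217]
Step 10: x=[4.7836] v=[-3.8824]
Step 11: x=[4.2595] v=[-3.4938]
Step 12: x=[3.8139] v=[-2.9709]
Step 13: x=[3.4638] v=[-2.3338]
Step 14: x=[3.2228] v=[-1.6070]
Step 15: x=[3.1000] v=[-0.8185]
Step 16: x=[3.1002] v=[0.0015]
First v>=0 after going negative at step 16, time=2.4000

Answer: 2.4000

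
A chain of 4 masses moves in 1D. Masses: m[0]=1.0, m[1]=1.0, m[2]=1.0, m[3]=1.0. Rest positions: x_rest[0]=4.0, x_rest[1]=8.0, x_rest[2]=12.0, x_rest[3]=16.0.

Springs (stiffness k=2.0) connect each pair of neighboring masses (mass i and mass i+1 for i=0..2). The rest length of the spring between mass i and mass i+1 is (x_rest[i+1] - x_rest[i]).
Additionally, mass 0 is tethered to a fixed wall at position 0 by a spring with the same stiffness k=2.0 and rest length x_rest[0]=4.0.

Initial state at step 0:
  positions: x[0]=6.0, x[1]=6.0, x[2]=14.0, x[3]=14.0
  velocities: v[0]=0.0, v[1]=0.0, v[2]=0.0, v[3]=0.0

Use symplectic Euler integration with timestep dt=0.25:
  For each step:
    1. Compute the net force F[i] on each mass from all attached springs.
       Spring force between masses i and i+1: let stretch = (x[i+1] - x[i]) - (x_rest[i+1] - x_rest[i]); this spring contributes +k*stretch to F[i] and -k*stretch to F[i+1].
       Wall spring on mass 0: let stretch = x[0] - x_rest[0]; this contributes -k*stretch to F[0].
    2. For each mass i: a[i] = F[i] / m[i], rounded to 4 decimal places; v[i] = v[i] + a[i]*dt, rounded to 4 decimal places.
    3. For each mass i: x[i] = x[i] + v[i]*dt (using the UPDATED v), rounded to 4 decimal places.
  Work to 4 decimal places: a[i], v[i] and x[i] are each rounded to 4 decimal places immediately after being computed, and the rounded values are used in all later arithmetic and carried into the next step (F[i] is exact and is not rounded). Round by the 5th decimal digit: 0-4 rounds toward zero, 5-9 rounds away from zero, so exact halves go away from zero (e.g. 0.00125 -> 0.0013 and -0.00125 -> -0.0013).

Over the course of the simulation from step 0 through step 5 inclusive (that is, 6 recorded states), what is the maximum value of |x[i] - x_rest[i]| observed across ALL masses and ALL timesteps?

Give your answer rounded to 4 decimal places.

Answer: 2.6933

Derivation:
Step 0: x=[6.0000 6.0000 14.0000 14.0000] v=[0.0000 0.0000 0.0000 0.0000]
Step 1: x=[5.2500 7.0000 13.0000 14.5000] v=[-3.0000 4.0000 -4.0000 2.0000]
Step 2: x=[4.0625 8.5313 11.4375 15.3125] v=[-4.7500 6.1250 -6.2500 3.2500]
Step 3: x=[2.9258 9.8672 9.9961 16.1406] v=[-4.5469 5.3437 -5.7656 3.3125]
Step 4: x=[2.2910 10.3516 9.3067 16.7007] v=[-2.5391 1.9375 -2.7578 2.2403]
Step 5: x=[2.3774 9.6978 9.6721 16.8365] v=[0.3457 -2.6153 1.4617 0.5433]
Max displacement = 2.6933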